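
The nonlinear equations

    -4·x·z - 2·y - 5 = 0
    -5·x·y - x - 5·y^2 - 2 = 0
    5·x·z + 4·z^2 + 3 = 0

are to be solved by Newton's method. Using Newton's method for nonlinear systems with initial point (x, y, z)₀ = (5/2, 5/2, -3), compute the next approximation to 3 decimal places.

At (5/2, 5/2, -3): F = (20.000, -67.000, 1.500).
Jacobian J = [[-4·z, -2, -4·x], [-5·y - 1, -5·x - 10·y, 0], [5·z, 0, 5·x + 8·z]].
At the point, J = [[12.000, -2.000, -10.000], [-13.500, -37.500, 0.000], [-15.000, 0.000, -11.500]] (det J = 11110.500).
Solving J·Δ = −F gives Δ = (-0.864, -1.475, 1.258).
Then the next iterate is (x, y, z)₁ = (1.636, 1.025, -1.742).

(1.636, 1.025, -1.742)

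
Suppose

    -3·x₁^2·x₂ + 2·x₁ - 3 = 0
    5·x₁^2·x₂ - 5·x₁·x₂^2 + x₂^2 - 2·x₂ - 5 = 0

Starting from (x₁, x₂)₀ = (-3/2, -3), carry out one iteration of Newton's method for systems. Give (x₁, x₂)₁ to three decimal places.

At (-3/2, -3): F = (14.250, 43.750).
Jacobian J = [[-6·x₁·x₂ + 2, -3·x₁^2], [10·x₁·x₂ - 5·x₂^2, 5·x₁^2 - 10·x₁·x₂ + 2·x₂ - 2]].
At the point, J = [[-25.000, -6.750], [0.000, -41.750]] (det J = 1043.750).
Solving J·Δ = −F gives Δ = (0.287, 1.048).
Then the next iterate is (x₁, x₂)₁ = (-1.213, -1.952).

(-1.213, -1.952)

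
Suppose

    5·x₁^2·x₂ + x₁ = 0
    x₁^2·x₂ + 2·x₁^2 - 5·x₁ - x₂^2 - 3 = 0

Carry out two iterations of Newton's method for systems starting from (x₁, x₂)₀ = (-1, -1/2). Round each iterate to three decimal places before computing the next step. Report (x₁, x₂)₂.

At (-1, -1/2): F = (-3.500, 3.250).
Jacobian J = [[10·x₁·x₂ + 1, 5·x₁^2], [2·x₁·x₂ + 4·x₁ - 5, x₁^2 - 2·x₂]].
At the point, J = [[6.000, 5.000], [-8.000, 2.000]] (det J = 52.000).
Solving J·Δ = −F gives Δ = (0.447, 0.163).
Then the next iterate is (x₁, x₂)₁ = (-0.553, -0.337).
Round to (-0.553, -0.337) and repeat: F = (-1.06829, 0.15999), J = [[2.86361, 1.52905], [-6.83928, 0.97981]].
Δ = (0.097, 0.516), so (x₁, x₂)₂ = (-0.456, 0.179).

(-0.456, 0.179)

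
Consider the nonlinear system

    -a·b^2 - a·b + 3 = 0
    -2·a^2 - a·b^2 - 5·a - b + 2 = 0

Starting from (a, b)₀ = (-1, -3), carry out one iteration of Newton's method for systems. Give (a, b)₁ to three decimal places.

(1.750, -4.500)

At (-1, -3): F = (9.000, 17.000).
Jacobian J = [[-b^2 - b, -2·a·b - a], [-4·a - b^2 - 5, -2·a·b - 1]].
At the point, J = [[-6.000, -5.000], [-10.000, -7.000]] (det J = -8.000).
Solving J·Δ = −F gives Δ = (2.750, -1.500).
Then the next iterate is (a, b)₁ = (1.750, -4.500).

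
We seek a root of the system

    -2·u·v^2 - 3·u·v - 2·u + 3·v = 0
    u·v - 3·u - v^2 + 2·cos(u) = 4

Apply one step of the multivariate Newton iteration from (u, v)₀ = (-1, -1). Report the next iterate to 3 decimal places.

(-0.405, 0.297)

At (-1, -1): F = (-2.000, 0.08060).
Jacobian J = [[-2·v^2 - 3·v - 2, -4·u·v - 3·u + 3], [v - 2·sin(u) - 3, u - 2·v]].
At the point, J = [[-1.000, 2.000], [-2.31706, 1.000]] (det J = 3.63412).
Solving J·Δ = −F gives Δ = (0.595, 1.297).
Then the next iterate is (u, v)₁ = (-0.405, 0.297).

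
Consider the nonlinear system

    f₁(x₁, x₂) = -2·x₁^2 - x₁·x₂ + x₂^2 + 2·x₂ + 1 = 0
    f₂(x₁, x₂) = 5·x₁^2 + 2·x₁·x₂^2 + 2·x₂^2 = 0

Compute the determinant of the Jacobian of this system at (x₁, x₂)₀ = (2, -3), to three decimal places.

J = [[-4·x₁ - x₂, -x₁ + 2·x₂ + 2], [10·x₁ + 2·x₂^2, 4·x₁·x₂ + 4·x₂]].
At the point, J = [[-5.000, -6.000], [38.000, -36.000]].
det J = 408.000.

408.000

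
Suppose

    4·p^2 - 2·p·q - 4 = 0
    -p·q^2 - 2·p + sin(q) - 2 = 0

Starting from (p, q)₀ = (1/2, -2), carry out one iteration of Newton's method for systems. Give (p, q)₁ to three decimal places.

(1.623, 5.986)

At (1/2, -2): F = (-1.000, -5.90930).
Jacobian J = [[8·p - 2·q, -2·p], [-q^2 - 2, -2·p·q + cos(q)]].
At the point, J = [[8.000, -1.000], [-6.000, 1.58385]] (det J = 6.67083).
Solving J·Δ = −F gives Δ = (1.123, 7.986).
Then the next iterate is (p, q)₁ = (1.623, 5.986).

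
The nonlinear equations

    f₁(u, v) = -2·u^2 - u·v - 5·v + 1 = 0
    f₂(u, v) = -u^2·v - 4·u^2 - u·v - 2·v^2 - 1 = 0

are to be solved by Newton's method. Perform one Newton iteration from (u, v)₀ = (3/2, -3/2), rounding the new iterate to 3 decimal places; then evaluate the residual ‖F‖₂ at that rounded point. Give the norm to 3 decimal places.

At (3/2, -3/2): F = (6.250, -8.875).
Jacobian J = [[-4·u - v, -u - 5], [-2·u·v - 8·u - v, -u^2 - u - 4·v]].
At the point, J = [[-4.500, -6.500], [-6.000, 2.250]] (det J = -49.125).
Solving J·Δ = −F gives Δ = (-0.888, 1.576).
Then the next iterate is (u, v)₁ = (0.612, 0.076).
Re-evaluating at (0.612, 0.076): F = (-0.17560, -2.58471), so ‖F‖₂ = 2.591.

2.591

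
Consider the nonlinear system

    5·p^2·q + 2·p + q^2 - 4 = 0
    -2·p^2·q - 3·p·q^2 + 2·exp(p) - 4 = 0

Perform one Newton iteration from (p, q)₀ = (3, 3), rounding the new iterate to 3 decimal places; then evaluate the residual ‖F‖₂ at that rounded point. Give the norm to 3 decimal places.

50.682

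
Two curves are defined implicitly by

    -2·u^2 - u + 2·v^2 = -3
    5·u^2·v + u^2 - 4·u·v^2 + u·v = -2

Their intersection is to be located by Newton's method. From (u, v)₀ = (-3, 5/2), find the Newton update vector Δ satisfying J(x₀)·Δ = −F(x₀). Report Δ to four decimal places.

At (-3, 5/2): F = (0.5000, 191.0000).
Jacobian J = [[-4·u - 1, 4·v], [10·u·v + 2·u - 4·v^2 + v, 5·u^2 - 8·u·v + u]].
At the point, J = [[11.0000, 10.0000], [-103.5000, 102.0000]] (det J = 2157.0000).
Solving J·Δ = −F gives Δ = (0.8618, -0.9980).

(0.8618, -0.9980)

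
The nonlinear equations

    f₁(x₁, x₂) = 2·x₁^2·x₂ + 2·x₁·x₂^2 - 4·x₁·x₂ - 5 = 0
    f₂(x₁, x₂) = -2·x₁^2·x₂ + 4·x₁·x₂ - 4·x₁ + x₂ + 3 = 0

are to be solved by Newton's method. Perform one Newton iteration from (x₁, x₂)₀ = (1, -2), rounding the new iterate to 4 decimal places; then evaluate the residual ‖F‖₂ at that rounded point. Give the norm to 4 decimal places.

144.1738

At (1, -2): F = (7.0000, -7.0000).
Jacobian J = [[4·x₁·x₂ + 2·x₂^2 - 4·x₂, 2·x₁^2 + 4·x₁·x₂ - 4·x₁], [-4·x₁·x₂ + 4·x₂ - 4, -2·x₁^2 + 4·x₁ + 1]].
At the point, J = [[8.0000, -10.0000], [-4.0000, 3.0000]] (det J = -16.0000).
Solving J·Δ = −F gives Δ = (-3.0625, -1.7500).
Then the next iterate is (x₁, x₂)₁ = (-2.0625, -3.7500).
Re-evaluating at (-2.0625, -3.7500): F = (-125.849609, 70.341797), so ‖F‖₂ = 144.1738.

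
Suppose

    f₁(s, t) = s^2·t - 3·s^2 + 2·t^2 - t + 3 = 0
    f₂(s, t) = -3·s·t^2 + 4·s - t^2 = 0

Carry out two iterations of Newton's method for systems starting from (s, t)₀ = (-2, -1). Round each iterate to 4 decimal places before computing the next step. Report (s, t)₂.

At (-2, -1): F = (-10.0000, -3.0000).
Jacobian J = [[2·s·t - 6·s, s^2 + 4·t - 1], [-3·t^2 + 4, -6·s·t - 2·t]].
At the point, J = [[16.0000, -1.0000], [1.0000, -10.0000]] (det J = -159.0000).
Solving J·Δ = −F gives Δ = (0.6101, -0.2390).
Then the next iterate is (s, t)₁ = (-1.3899, -1.2390).
Round to (-1.3899, -1.2390) and repeat: F = (-0.879752, -0.693727), J = [[11.783572, -4.024178], [-0.605363, -7.854517]].
Δ = (0.0434, -0.0917), so (s, t)₂ = (-1.3465, -1.3307).

(-1.3465, -1.3307)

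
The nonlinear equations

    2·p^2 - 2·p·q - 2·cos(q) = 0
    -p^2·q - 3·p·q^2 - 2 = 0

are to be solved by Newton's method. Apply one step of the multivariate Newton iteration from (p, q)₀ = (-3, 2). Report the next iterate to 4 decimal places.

At (-3, 2): F = (30.832294, 16.0000).
Jacobian J = [[4·p - 2·q, -2·p + 2·sin(q)], [-2·p·q - 3·q^2, -p^2 - 6·p·q]].
At the point, J = [[-16.0000, 7.818595], [0.0000, 27.0000]] (det J = -432.0000).
Solving J·Δ = −F gives Δ = (1.6374, -0.5926).
Then the next iterate is (p, q)₁ = (-1.3626, 1.4074).

(-1.3626, 1.4074)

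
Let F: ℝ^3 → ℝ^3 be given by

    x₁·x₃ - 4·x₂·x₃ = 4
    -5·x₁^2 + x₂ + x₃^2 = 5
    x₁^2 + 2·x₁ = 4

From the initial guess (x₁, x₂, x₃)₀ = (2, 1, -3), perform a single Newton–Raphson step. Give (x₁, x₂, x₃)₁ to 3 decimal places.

(1.333, 0.610, -3.343)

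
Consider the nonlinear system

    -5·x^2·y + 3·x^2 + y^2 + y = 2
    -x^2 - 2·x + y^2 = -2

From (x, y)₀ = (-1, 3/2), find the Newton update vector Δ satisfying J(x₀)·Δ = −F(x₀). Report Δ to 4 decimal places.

At (-1, 3/2): F = (-2.7500, 5.2500).
Jacobian J = [[-10·x·y + 6·x, -5·x^2 + 2·y + 1], [-2·x - 2, 2·y]].
At the point, J = [[9.0000, -1.0000], [0.0000, 3.0000]] (det J = 27.0000).
Solving J·Δ = −F gives Δ = (0.1111, -1.7500).

(0.1111, -1.7500)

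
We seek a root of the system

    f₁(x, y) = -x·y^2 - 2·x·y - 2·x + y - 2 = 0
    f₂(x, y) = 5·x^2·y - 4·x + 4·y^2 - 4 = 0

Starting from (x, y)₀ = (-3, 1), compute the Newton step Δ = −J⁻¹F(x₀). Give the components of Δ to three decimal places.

(-0.006, -1.079)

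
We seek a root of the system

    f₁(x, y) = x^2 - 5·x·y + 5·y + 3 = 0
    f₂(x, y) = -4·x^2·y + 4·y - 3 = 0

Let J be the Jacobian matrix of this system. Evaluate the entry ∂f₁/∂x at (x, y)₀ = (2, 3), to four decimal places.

∂f₁/∂x = 2·x - 5·y.
At (2, 3) this is -11.0000.

-11.0000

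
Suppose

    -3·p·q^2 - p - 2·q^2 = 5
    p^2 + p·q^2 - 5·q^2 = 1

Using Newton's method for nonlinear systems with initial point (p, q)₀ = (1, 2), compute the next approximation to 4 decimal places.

At (1, 2): F = (-26.0000, -16.0000).
Jacobian J = [[-3·q^2 - 1, -6·p·q - 4·q], [2·p + q^2, 2·p·q - 10·q]].
At the point, J = [[-13.0000, -20.0000], [6.0000, -16.0000]] (det J = 328.0000).
Solving J·Δ = −F gives Δ = (-0.2927, -1.1098).
Then the next iterate is (p, q)₁ = (0.7073, 0.8902).

(0.7073, 0.8902)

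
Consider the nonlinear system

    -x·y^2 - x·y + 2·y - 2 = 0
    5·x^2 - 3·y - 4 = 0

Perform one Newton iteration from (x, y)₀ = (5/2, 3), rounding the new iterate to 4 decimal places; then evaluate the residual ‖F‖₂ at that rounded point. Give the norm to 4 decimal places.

8.5833

At (5/2, 3): F = (-26.0000, 18.2500).
Jacobian J = [[-y^2 - y, -2·x·y - x + 2], [10·x, -3]].
At the point, J = [[-12.0000, -15.5000], [25.0000, -3.0000]] (det J = 423.5000).
Solving J·Δ = −F gives Δ = (-0.8521, -1.0177).
Then the next iterate is (x, y)₁ = (1.6479, 1.9823).
Re-evaluating at (1.6479, 1.9823): F = (-7.777477, 3.630972), so ‖F‖₂ = 8.5833.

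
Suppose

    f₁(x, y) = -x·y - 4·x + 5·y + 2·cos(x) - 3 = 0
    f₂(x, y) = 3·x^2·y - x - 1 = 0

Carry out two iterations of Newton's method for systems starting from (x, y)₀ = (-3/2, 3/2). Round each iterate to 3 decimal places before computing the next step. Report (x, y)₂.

(-1.186, -0.422)

At (-3/2, 3/2): F = (12.89147, 10.625).
Jacobian J = [[-y - 2·sin(x) - 4, -x + 5], [6·x·y - 1, 3·x^2]].
At the point, J = [[-3.50501, 6.500], [-14.500, 6.750]] (det J = 70.59118).
Solving J·Δ = −F gives Δ = (-0.254, -2.120).
Then the next iterate is (x, y)₁ = (-1.754, -0.620).
Round to (-1.754, -0.620) and repeat: F = (-0.53584, -4.96832), J = [[-1.41347, 6.754], [5.52488, 9.22955]].
Δ = (0.568, 0.198), so (x, y)₂ = (-1.186, -0.422).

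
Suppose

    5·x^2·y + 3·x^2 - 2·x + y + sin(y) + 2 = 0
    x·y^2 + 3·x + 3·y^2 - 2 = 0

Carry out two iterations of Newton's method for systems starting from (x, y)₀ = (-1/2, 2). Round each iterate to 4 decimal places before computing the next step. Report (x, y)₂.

(1.1224, 0.0859)

At (-1/2, 2): F = (9.159297, 6.5000).
Jacobian J = [[10·x·y + 6·x - 2, 5·x^2 + cos(y) + 1], [y^2 + 3, 2·x·y + 6·y]].
At the point, J = [[-15.0000, 1.833853], [7.0000, 10.0000]] (det J = -162.836972).
Solving J·Δ = −F gives Δ = (0.4893, -0.9925).
Then the next iterate is (x, y)₁ = (-0.0107, 1.0075).
Round to (-0.0107, 1.0075) and repeat: F = (3.875320, 1.002208), J = [[-2.172003, 1.534549], [4.015056, 6.023440]].
Δ = (1.1331, -0.9216), so (x, y)₂ = (1.1224, 0.0859).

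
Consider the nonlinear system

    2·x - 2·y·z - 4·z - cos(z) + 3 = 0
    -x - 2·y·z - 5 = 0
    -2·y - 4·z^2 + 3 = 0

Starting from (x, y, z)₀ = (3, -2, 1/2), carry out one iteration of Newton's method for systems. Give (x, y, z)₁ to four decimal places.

At (3, -2, 1/2): F = (8.122417, -6.0000, 6.0000).
Jacobian J = [[2, -2·z, -2·y + sin(z) - 4], [-1, -2·z, -2·y], [0, -2, -8·z]].
At the point, J = [[2.0000, -1.0000, 0.479426], [-1.0000, -1.0000, 4.0000], [0.0000, -2.0000, -4.0000]] (det J = 28.958851).
Solving J·Δ = −F gives Δ = (-3.6638, 1.2213, 0.8894).
Then the next iterate is (x, y, z)₁ = (-0.6638, -0.7787, 1.3894).

(-0.6638, -0.7787, 1.3894)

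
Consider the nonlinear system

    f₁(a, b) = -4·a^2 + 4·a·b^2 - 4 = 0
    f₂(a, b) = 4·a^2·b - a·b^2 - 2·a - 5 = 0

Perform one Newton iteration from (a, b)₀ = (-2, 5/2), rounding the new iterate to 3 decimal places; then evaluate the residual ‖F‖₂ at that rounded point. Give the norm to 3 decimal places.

26.419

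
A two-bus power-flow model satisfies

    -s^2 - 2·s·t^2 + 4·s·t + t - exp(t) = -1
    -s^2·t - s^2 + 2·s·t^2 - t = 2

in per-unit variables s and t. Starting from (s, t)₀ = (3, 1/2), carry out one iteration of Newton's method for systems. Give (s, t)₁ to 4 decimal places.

At (3, 1/2): F = (-4.648721, -14.5000).
Jacobian J = [[-2·s - 2·t^2 + 4·t, -4·s·t + 4·s - exp(t) + 1], [-2·s·t - 2·s + 2·t^2, -s^2 + 4·s·t - 1]].
At the point, J = [[-4.5000, 5.351279], [-8.5000, -4.0000]] (det J = 63.485869).
Solving J·Δ = −F gives Δ = (-1.5151, -0.4054).
Then the next iterate is (s, t)₁ = (1.4849, 0.0946).

(1.4849, 0.0946)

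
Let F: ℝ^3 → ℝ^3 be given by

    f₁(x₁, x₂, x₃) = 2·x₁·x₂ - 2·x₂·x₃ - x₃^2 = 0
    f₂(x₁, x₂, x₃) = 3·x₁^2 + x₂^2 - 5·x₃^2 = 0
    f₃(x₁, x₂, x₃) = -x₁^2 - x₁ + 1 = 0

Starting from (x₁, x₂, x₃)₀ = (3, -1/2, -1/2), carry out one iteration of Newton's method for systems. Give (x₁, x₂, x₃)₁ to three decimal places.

(1.429, -0.329, -0.009)

At (3, -1/2, -1/2): F = (-3.750, 26.000, -11.000).
Jacobian J = [[2·x₂, 2·x₁ - 2·x₃, -2·x₂ - 2·x₃], [6·x₁, 2·x₂, -10·x₃], [-2·x₁ - 1, 0, 0]].
At the point, J = [[-1.000, 7.000, 2.000], [18.000, -1.000, 5.000], [-7.000, 0.000, 0.000]] (det J = -259.000).
Solving J·Δ = −F gives Δ = (-1.571, 0.171, 0.491).
Then the next iterate is (x₁, x₂, x₃)₁ = (1.429, -0.329, -0.009).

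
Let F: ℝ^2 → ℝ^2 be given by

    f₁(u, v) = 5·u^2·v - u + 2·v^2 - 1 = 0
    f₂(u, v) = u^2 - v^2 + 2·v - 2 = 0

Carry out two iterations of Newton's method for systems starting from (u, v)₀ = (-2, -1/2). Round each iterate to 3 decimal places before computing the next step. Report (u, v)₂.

At (-2, -1/2): F = (-8.500, 0.750).
Jacobian J = [[10·u·v - 1, 5·u^2 + 4·v], [2·u, -2·v + 2]].
At the point, J = [[9.000, 18.000], [-4.000, 3.000]] (det J = 99.000).
Solving J·Δ = −F gives Δ = (0.394, 0.275).
Then the next iterate is (u, v)₁ = (-1.606, -0.225).
Round to (-1.606, -0.225) and repeat: F = (-2.19439, 0.07861), J = [[2.61350, 11.99618], [-3.212, 2.450]].
Δ = (0.141, 0.152), so (u, v)₂ = (-1.465, -0.073).

(-1.465, -0.073)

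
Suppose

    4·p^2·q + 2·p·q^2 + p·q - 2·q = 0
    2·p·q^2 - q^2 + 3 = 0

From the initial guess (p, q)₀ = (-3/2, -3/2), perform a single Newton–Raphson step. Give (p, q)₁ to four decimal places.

(-1.0020, -1.1867)

At (-3/2, -3/2): F = (-15.0000, -6.0000).
Jacobian J = [[8·p·q + 2·q^2 + q, 4·p^2 + 4·p·q + p - 2], [2·q^2, 4·p·q - 2·q]].
At the point, J = [[21.0000, 14.5000], [4.5000, 12.0000]] (det J = 186.7500).
Solving J·Δ = −F gives Δ = (0.4980, 0.3133).
Then the next iterate is (p, q)₁ = (-1.0020, -1.1867).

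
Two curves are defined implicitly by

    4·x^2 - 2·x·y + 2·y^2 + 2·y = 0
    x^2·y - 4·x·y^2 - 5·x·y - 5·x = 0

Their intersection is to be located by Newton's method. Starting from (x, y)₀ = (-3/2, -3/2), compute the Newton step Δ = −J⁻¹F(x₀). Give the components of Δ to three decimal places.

(0.597, 0.628)

At (-3/2, -3/2): F = (6.000, 6.375).
Jacobian J = [[8·x - 2·y, -2·x + 4·y + 2], [2·x·y - 4·y^2 - 5·y - 5, x^2 - 8·x·y - 5·x]].
At the point, J = [[-9.000, -1.000], [-2.000, -8.250]] (det J = 72.250).
Solving J·Δ = −F gives Δ = (0.597, 0.628).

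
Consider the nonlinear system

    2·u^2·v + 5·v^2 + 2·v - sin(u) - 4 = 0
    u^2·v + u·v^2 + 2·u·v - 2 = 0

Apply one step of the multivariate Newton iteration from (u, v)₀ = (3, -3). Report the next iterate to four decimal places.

At (3, -3): F = (-19.141120, -20.0000).
Jacobian J = [[4·u·v - cos(u), 2·u^2 + 10·v + 2], [2·u·v + v^2 + 2·v, u^2 + 2·u·v + 2·u]].
At the point, J = [[-35.010008, -10.0000], [-15.0000, -3.0000]] (det J = -44.969977).
Solving J·Δ = −F gives Δ = (-3.1705, 9.1858).
Then the next iterate is (u, v)₁ = (-0.1705, 6.1858).

(-0.1705, 6.1858)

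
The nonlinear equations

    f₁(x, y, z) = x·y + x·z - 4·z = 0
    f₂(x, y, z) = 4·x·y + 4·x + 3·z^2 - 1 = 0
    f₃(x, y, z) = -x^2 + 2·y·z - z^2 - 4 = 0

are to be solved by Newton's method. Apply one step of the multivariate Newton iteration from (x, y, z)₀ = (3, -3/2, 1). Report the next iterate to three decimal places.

(2.024, -0.429, -0.800)

At (3, -3/2, 1): F = (-5.500, -4.000, -17.000).
Jacobian J = [[y + z, x, x - 4], [4·y + 4, 4·x, 6·z], [-2·x, 2·z, 2·y - 2·z]].
At the point, J = [[-0.500, 3.000, -1.000], [-2.000, 12.000, 6.000], [-6.000, 2.000, -5.000]] (det J = -170.000).
Solving J·Δ = −F gives Δ = (-0.976, 1.071, -1.800).
Then the next iterate is (x, y, z)₁ = (2.024, -0.429, -0.800).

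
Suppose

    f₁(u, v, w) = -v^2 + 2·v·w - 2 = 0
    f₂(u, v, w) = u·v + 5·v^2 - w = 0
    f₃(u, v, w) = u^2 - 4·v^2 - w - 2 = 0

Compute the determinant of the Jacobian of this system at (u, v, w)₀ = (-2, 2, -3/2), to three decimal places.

118.000

J = [[0, -2·v + 2·w, 2·v], [v, u + 10·v, -1], [2·u, -8·v, -1]].
At the point, J = [[0.000, -7.000, 4.000], [2.000, 18.000, -1.000], [-4.000, -16.000, -1.000]].
det J = 118.000.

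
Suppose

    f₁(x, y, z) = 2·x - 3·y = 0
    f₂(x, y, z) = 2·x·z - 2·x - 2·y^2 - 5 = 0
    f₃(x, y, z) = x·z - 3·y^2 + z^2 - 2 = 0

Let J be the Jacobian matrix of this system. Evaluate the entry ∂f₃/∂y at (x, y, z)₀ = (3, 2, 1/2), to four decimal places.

∂f₃/∂y = -6·y.
At (3, 2, 1/2) this is -12.0000.

-12.0000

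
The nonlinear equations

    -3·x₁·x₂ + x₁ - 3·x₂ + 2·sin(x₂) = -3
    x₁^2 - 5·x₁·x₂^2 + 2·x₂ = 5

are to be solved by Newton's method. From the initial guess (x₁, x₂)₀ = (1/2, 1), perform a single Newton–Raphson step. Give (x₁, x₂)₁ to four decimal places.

At (1/2, 1): F = (0.682942, -5.2500).
Jacobian J = [[-3·x₂ + 1, -3·x₁ + 2·cos(x₂) - 3], [2·x₁ - 5·x₂^2, -10·x₁·x₂ + 2]].
At the point, J = [[-2.0000, -3.419395], [-4.0000, -3.0000]] (det J = -7.677582).
Solving J·Δ = −F gives Δ = (-2.6051, 1.7234).
Then the next iterate is (x₁, x₂)₁ = (-2.1051, 2.7234).

(-2.1051, 2.7234)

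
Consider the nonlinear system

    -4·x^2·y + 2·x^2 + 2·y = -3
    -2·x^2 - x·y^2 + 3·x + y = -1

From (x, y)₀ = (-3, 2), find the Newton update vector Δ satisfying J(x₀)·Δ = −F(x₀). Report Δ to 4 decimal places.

(1.2102, -0.1010)

At (-3, 2): F = (-47.0000, -12.0000).
Jacobian J = [[-8·x·y + 4·x, -4·x^2 + 2], [-4·x - y^2 + 3, -2·x·y + 1]].
At the point, J = [[36.0000, -34.0000], [11.0000, 13.0000]] (det J = 842.0000).
Solving J·Δ = −F gives Δ = (1.2102, -0.1010).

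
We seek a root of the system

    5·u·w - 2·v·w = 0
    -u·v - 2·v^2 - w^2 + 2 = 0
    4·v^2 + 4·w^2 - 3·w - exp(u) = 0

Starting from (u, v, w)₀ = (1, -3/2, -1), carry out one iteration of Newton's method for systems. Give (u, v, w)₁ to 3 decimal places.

(1.579, -1.854, 0.450)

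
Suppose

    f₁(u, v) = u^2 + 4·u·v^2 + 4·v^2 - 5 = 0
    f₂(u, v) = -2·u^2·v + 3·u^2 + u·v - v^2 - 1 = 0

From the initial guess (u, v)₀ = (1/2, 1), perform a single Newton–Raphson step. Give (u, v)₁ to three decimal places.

(0.868, 0.743)

At (1/2, 1): F = (1.250, -1.250).
Jacobian J = [[2·u + 4·v^2, 8·u·v + 8·v], [-4·u·v + 6·u + v, -2·u^2 + u - 2·v]].
At the point, J = [[5.000, 12.000], [2.000, -2.000]] (det J = -34.000).
Solving J·Δ = −F gives Δ = (0.368, -0.257).
Then the next iterate is (u, v)₁ = (0.868, 0.743).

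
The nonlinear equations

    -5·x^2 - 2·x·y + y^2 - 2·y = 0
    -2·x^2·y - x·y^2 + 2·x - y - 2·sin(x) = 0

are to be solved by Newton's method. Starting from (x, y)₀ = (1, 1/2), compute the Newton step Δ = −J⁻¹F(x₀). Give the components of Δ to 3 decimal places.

(-0.567, -0.169)

At (1, 1/2): F = (-6.750, -1.43294).
Jacobian J = [[-10·x - 2·y, -2·x + 2·y - 2], [-4·x·y - y^2 - 2·cos(x) + 2, -2·x^2 - 2·x·y - 1]].
At the point, J = [[-11.000, -3.000], [-1.33060, -4.000]] (det J = 40.00819).
Solving J·Δ = −F gives Δ = (-0.567, -0.169).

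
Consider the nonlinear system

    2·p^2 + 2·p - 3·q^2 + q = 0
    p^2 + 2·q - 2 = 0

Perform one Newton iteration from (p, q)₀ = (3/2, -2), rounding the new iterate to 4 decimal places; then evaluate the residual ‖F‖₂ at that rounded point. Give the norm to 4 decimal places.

4.8508

At (3/2, -2): F = (-6.5000, -3.7500).
Jacobian J = [[4·p + 2, -6·q + 1], [2·p, 2]].
At the point, J = [[8.0000, 13.0000], [3.0000, 2.0000]] (det J = -23.0000).
Solving J·Δ = −F gives Δ = (1.5543, -0.4565).
Then the next iterate is (p, q)₁ = (3.0543, -2.4565).
Re-evaluating at (3.0543, -2.4565): F = (4.206420, 2.415748), so ‖F‖₂ = 4.8508.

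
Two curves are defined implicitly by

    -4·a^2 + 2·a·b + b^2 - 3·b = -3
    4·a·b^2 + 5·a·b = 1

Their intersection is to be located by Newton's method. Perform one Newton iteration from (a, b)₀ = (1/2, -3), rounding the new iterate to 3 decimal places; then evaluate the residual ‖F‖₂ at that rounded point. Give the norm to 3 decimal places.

3.750

At (1/2, -3): F = (17.000, 9.500).
Jacobian J = [[-8·a + 2·b, 2·a + 2·b - 3], [4·b^2 + 5·b, 8·a·b + 5·a]].
At the point, J = [[-10.000, -8.000], [21.000, -9.500]] (det J = 263.000).
Solving J·Δ = −F gives Δ = (0.325, 1.719).
Then the next iterate is (a, b)₁ = (0.825, -1.281).
Re-evaluating at (0.825, -1.281): F = (3.64781, -0.86895), so ‖F‖₂ = 3.750.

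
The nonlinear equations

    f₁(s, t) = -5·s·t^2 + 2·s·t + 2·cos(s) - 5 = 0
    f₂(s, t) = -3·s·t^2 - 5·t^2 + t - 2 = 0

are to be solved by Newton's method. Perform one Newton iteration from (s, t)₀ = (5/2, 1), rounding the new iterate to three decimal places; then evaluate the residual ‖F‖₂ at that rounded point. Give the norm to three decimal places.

6.207

At (5/2, 1): F = (-14.10229, -13.500).
Jacobian J = [[-5·t^2 + 2·t - 2·sin(s), -10·s·t + 2·s], [-3·t^2, -6·s·t - 10·t + 1]].
At the point, J = [[-4.19694, -20.000], [-3.000, -24.000]] (det J = 40.72666).
Solving J·Δ = −F gives Δ = (-1.681, -0.352).
Then the next iterate is (s, t)₁ = (0.819, 0.648).
Re-evaluating at (0.819, 0.648): F = (-4.29218, -4.48322), so ‖F‖₂ = 6.207.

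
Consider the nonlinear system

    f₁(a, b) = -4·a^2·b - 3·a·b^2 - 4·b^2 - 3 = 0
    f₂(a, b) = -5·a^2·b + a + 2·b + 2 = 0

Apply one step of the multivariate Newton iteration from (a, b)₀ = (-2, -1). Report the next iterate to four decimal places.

(0.3684, -2.5000)

At (-2, -1): F = (15.0000, 18.0000).
Jacobian J = [[-8·a·b - 3·b^2, -4·a^2 - 6·a·b - 8·b], [-10·a·b + 1, -5·a^2 + 2]].
At the point, J = [[-19.0000, -20.0000], [-19.0000, -18.0000]] (det J = -38.0000).
Solving J·Δ = −F gives Δ = (2.3684, -1.5000).
Then the next iterate is (a, b)₁ = (0.3684, -2.5000).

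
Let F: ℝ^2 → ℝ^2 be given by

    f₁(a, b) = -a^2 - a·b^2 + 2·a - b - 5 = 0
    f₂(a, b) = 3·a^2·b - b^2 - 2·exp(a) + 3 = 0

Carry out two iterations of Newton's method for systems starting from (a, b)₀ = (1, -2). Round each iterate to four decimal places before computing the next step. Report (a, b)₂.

(-1.0016, -1.8380)

At (1, -2): F = (-6.0000, -12.436564).
Jacobian J = [[-2·a - b^2 + 2, -2·a·b - 1], [6·a·b - 2·exp(a), 3·a^2 - 2·b]].
At the point, J = [[-4.0000, 3.0000], [-17.436564, 7.0000]] (det J = 24.309691).
Solving J·Δ = −F gives Δ = (0.1929, 2.2573).
Then the next iterate is (a, b)₁ = (1.1929, 0.2573).
Round to (1.1929, 0.2573) and repeat: F = (-4.373484, -2.561037), J = [[-0.452003, -1.613866], [-4.751656, 3.754431]].
Δ = (-2.1945, -2.0953), so (a, b)₂ = (-1.0016, -1.8380).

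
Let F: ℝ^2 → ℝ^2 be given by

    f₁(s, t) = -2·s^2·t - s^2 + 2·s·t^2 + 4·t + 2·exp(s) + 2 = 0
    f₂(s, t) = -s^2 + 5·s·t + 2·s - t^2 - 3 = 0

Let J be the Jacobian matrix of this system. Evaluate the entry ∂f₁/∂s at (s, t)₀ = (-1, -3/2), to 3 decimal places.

1.236

∂f₁/∂s = -4·s·t - 2·s + 2·t^2 + 2·exp(s).
At (-1, -3/2) this is 1.236.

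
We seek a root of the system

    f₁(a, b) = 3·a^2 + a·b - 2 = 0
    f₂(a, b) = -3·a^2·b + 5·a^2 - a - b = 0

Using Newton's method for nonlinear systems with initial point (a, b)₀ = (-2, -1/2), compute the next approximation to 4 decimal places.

At (-2, -1/2): F = (11.0000, 28.5000).
Jacobian J = [[6·a + b, a], [-6·a·b + 10·a - 1, -3·a^2 - 1]].
At the point, J = [[-12.5000, -2.0000], [-27.0000, -13.0000]] (det J = 108.5000).
Solving J·Δ = −F gives Δ = (0.7926, 0.5461).
Then the next iterate is (a, b)₁ = (-1.2074, 0.0461).

(-1.2074, 0.0461)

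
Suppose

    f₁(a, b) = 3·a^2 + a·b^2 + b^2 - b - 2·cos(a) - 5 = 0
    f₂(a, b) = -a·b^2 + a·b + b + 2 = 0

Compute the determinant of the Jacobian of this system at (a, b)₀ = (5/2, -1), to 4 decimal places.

130.1740

J = [[6·a + b^2 + 2·sin(a), 2·a·b + 2·b - 1], [-b^2 + b, -2·a·b + a + 1]].
At the point, J = [[17.196944, -8.0000], [-2.0000, 8.5000]].
det J = 130.1740.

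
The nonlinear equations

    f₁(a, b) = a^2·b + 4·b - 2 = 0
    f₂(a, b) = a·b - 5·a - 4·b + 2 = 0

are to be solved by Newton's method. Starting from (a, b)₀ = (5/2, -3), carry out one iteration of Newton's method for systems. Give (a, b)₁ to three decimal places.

(1.441, -1.354)

At (5/2, -3): F = (-32.750, -6.000).
Jacobian J = [[2·a·b, a^2 + 4], [b - 5, a - 4]].
At the point, J = [[-15.000, 10.250], [-8.000, -1.500]] (det J = 104.500).
Solving J·Δ = −F gives Δ = (-1.059, 1.646).
Then the next iterate is (a, b)₁ = (1.441, -1.354).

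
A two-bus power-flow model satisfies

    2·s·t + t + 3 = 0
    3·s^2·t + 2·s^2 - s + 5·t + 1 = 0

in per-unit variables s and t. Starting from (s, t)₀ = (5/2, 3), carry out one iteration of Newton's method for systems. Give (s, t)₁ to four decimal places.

At (5/2, 3): F = (21.0000, 82.2500).
Jacobian J = [[2·t, 2·s + 1], [6·s·t + 4·s - 1, 3·s^2 + 5]].
At the point, J = [[6.0000, 6.0000], [54.0000, 23.7500]] (det J = -181.5000).
Solving J·Δ = −F gives Δ = (0.0289, -3.5289).
Then the next iterate is (s, t)₁ = (2.5289, -0.5289).

(2.5289, -0.5289)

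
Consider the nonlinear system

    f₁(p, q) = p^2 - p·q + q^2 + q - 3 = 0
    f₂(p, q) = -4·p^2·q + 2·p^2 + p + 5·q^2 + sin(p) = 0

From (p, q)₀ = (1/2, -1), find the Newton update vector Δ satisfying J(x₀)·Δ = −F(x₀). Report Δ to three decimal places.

At (1/2, -1): F = (-2.250, 7.47943).
Jacobian J = [[2·p - q, -p + 2·q + 1], [-8·p·q + 4·p + cos(p) + 1, -4·p^2 + 10·q]].
At the point, J = [[2.000, -1.500], [7.87758, -11.000]] (det J = -10.18363).
Solving J·Δ = −F gives Δ = (3.532, 3.209).

(3.532, 3.209)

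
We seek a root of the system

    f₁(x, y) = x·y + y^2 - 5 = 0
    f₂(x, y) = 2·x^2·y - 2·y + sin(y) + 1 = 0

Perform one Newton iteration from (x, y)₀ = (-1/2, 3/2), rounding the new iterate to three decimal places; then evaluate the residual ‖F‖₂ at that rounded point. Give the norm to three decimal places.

10.754

At (-1/2, 3/2): F = (-3.500, -0.25251).
Jacobian J = [[y, x + 2·y], [4·x·y, 2·x^2 + cos(y) - 2]].
At the point, J = [[1.500, 2.500], [-3.000, -1.42926]] (det J = 5.35611).
Solving J·Δ = −F gives Δ = (-1.052, 2.031).
Then the next iterate is (x, y)₁ = (-1.552, 3.531).
Re-evaluating at (-1.552, 3.531): F = (1.98785, 10.56863), so ‖F‖₂ = 10.754.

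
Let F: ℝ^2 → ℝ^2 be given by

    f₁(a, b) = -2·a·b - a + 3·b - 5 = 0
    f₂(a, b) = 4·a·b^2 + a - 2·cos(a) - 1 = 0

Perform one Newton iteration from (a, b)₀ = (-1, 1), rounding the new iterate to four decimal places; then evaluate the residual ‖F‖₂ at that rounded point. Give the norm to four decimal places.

46.9383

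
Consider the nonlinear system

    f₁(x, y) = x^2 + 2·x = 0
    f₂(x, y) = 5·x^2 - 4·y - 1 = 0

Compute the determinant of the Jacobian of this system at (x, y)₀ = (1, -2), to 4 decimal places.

-16.0000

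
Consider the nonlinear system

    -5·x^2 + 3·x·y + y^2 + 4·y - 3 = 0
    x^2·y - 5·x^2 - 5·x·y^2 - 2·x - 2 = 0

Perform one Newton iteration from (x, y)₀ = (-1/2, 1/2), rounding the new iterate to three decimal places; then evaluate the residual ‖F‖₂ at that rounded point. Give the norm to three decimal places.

At (-1/2, 1/2): F = (-2.750, -1.500).
Jacobian J = [[-10·x + 3·y, 3·x + 2·y + 4], [2·x·y - 10·x - 5·y^2 - 2, x^2 - 10·x·y]].
At the point, J = [[6.500, 3.500], [1.250, 2.750]] (det J = 13.500).
Solving J·Δ = −F gives Δ = (0.171, 0.468).
Then the next iterate is (x, y)₁ = (-0.329, 0.968).
Re-evaluating at (-0.329, 0.968): F = (0.31240, -0.23702), so ‖F‖₂ = 0.392.

0.392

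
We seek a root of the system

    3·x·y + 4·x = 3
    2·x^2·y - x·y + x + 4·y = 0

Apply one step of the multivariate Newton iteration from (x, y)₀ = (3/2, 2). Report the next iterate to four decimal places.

At (3/2, 2): F = (12.0000, 15.5000).
Jacobian J = [[3·y + 4, 3·x], [4·x·y - y + 1, 2·x^2 - x + 4]].
At the point, J = [[10.0000, 4.5000], [11.0000, 7.0000]] (det J = 20.5000).
Solving J·Δ = −F gives Δ = (-0.6951, -1.1220).
Then the next iterate is (x, y)₁ = (0.8049, 0.8780).

(0.8049, 0.8780)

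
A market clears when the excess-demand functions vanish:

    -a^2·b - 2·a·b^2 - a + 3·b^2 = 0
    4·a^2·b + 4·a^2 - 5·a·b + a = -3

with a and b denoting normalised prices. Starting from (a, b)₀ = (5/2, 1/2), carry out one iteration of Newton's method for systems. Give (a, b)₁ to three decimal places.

(1.276, 0.351)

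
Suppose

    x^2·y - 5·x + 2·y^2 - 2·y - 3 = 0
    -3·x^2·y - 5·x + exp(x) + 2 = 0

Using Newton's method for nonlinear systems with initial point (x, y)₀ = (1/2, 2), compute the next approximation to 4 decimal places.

(0.4515, 2.1367)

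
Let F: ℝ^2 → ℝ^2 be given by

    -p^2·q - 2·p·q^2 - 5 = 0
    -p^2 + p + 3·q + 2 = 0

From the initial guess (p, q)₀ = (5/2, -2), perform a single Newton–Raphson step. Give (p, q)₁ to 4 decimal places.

At (5/2, -2): F = (-12.5000, -7.7500).
Jacobian J = [[-2·p·q - 2·q^2, -p^2 - 4·p·q], [-2·p + 1, 3]].
At the point, J = [[2.0000, 13.7500], [-4.0000, 3.0000]] (det J = 61.0000).
Solving J·Δ = −F gives Δ = (-1.1322, 1.0738).
Then the next iterate is (p, q)₁ = (1.3678, -0.9262).

(1.3678, -0.9262)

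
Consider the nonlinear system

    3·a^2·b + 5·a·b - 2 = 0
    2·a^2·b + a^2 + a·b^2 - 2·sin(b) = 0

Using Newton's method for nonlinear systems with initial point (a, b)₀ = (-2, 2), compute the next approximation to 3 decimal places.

(-1.081, 7.432)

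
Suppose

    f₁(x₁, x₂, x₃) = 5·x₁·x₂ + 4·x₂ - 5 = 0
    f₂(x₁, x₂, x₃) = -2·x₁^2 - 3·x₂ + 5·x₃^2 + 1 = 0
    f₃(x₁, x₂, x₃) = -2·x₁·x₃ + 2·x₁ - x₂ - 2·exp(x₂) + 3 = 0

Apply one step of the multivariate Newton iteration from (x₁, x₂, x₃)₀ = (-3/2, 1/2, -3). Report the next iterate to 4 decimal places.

(-1.5130, -1.4378, -1.4755)

At (-3/2, 1/2, -3): F = (-6.7500, 40.0000, -12.797443).
Jacobian J = [[5·x₂, 5·x₁ + 4, 0], [-4·x₁, -3, 10·x₃], [-2·x₃ + 2, -2·exp(x₂) - 1, -2·x₁]].
At the point, J = [[2.5000, -3.5000, 0.0000], [6.0000, -3.0000, -30.0000], [8.0000, -4.297443, 3.0000]] (det J = 558.191809).
Solving J·Δ = −F gives Δ = (-0.0130, -1.9378, 1.5245).
Then the next iterate is (x₁, x₂, x₃)₁ = (-1.5130, -1.4378, -1.4755).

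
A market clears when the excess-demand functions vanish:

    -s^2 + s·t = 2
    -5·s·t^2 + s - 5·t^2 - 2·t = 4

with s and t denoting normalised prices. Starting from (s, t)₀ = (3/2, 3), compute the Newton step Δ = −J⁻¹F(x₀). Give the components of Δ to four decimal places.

(-2.4583, -0.1667)

At (3/2, 3): F = (0.2500, -121.0000).
Jacobian J = [[-2·s + t, s], [-5·t^2 + 1, -10·s·t - 10·t - 2]].
At the point, J = [[0.0000, 1.5000], [-44.0000, -77.0000]] (det J = 66.0000).
Solving J·Δ = −F gives Δ = (-2.4583, -0.1667).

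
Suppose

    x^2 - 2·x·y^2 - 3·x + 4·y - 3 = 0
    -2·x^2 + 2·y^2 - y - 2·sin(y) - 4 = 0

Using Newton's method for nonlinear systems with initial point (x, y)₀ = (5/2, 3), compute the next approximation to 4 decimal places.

(1.3671, 2.2645)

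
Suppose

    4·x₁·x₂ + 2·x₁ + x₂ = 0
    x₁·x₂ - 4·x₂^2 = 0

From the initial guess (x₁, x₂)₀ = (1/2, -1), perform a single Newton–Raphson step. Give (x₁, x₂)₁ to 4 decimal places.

At (1/2, -1): F = (-2.0000, -4.5000).
Jacobian J = [[4·x₂ + 2, 4·x₁ + 1], [x₂, x₁ - 8·x₂]].
At the point, J = [[-2.0000, 3.0000], [-1.0000, 8.5000]] (det J = -14.0000).
Solving J·Δ = −F gives Δ = (-0.2500, 0.5000).
Then the next iterate is (x₁, x₂)₁ = (0.2500, -0.5000).

(0.2500, -0.5000)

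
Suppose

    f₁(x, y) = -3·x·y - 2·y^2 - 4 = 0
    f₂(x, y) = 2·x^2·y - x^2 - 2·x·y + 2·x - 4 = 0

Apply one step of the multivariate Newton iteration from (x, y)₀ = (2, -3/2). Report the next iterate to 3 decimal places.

(1.889, 0.694)

At (2, -3/2): F = (0.500, -10.000).
Jacobian J = [[-3·y, -3·x - 4·y], [4·x·y - 2·x - 2·y + 2, 2·x^2 - 2·x]].
At the point, J = [[4.500, 0.000], [-11.000, 4.000]] (det J = 18.000).
Solving J·Δ = −F gives Δ = (-0.111, 2.194).
Then the next iterate is (x, y)₁ = (1.889, 0.694).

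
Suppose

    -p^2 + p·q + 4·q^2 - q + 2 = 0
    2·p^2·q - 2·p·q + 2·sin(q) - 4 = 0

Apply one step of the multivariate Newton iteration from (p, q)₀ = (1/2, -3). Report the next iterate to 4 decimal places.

At (1/2, -3): F = (39.2500, -2.782240).
Jacobian J = [[-2·p + q, p + 8·q - 1], [4·p·q - 2·q, 2·p^2 - 2·p + 2·cos(q)]].
At the point, J = [[-4.0000, -24.5000], [0.0000, -2.479985]] (det J = 9.919940).
Solving J·Δ = −F gives Δ = (16.6840, -1.1219).
Then the next iterate is (p, q)₁ = (17.1840, -4.1219).

(17.1840, -4.1219)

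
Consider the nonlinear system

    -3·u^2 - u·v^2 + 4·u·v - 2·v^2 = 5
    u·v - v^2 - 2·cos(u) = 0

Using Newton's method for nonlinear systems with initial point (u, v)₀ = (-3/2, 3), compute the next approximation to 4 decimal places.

(0.1565, 1.4031)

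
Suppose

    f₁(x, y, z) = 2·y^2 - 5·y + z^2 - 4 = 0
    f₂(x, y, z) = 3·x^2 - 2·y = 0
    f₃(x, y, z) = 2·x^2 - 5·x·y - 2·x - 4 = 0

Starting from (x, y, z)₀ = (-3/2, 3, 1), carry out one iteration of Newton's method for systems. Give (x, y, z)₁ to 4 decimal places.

At (-3/2, 3, 1): F = (0.0000, 0.7500, 26.0000).
Jacobian J = [[0, 4·y - 5, 2·z], [6·x, -2, 0], [4·x - 5·y - 2, -5·x, 0]].
At the point, J = [[0.0000, 7.0000, 2.0000], [-9.0000, -2.0000, 0.0000], [-23.0000, 7.5000, 0.0000]] (det J = -227.0000).
Solving J·Δ = −F gives Δ = (0.5077, -1.9097, 6.6839).
Then the next iterate is (x, y, z)₁ = (-0.9923, 1.0903, 7.6839).

(-0.9923, 1.0903, 7.6839)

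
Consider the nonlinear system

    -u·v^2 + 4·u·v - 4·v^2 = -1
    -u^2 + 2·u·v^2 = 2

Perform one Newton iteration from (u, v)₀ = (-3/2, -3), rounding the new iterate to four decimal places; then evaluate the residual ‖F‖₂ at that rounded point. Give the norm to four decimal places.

9.7892

At (-3/2, -3): F = (-3.5000, -31.2500).
Jacobian J = [[-v^2 + 4·v, -2·u·v + 4·u - 8·v], [-2·u + 2·v^2, 4·u·v]].
At the point, J = [[-21.0000, 9.0000], [21.0000, 18.0000]] (det J = -567.0000).
Solving J·Δ = −F gives Δ = (0.3849, 1.2870).
Then the next iterate is (u, v)₁ = (-1.1151, -1.7130).
Re-evaluating at (-1.1151, -1.7130): F = (0.175304, -9.787678), so ‖F‖₂ = 9.7892.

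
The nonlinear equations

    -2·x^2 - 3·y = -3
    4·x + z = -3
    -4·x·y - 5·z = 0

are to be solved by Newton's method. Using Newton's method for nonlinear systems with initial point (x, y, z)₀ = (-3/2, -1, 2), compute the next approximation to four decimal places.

At (-3/2, -1, 2): F = (1.5000, -1.0000, -16.0000).
Jacobian J = [[-4·x, -3, 0], [4, 0, 1], [-4·y, -4·x, -5]].
At the point, J = [[6.0000, -3.0000, 0.0000], [4.0000, 0.0000, 1.0000], [4.0000, 6.0000, -5.0000]] (det J = -108.0000).
Solving J·Δ = −F gives Δ = (0.5000, 1.5000, -1.0000).
Then the next iterate is (x, y, z)₁ = (-1.0000, 0.5000, 1.0000).

(-1.0000, 0.5000, 1.0000)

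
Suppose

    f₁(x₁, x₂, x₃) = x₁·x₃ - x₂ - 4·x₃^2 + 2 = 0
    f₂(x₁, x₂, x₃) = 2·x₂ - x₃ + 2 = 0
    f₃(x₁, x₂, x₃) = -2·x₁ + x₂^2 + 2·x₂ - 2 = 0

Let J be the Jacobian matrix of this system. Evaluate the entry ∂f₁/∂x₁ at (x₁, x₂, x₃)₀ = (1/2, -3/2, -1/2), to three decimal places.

-0.500

∂f₁/∂x₁ = x₃.
At (1/2, -3/2, -1/2) this is -0.500.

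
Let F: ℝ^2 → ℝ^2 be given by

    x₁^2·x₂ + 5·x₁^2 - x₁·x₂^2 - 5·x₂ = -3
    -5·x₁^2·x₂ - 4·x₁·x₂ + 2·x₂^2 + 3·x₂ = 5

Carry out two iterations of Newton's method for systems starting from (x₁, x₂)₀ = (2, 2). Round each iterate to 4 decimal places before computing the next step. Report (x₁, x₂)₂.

(0.7021, 0.8191)

At (2, 2): F = (13.0000, -47.0000).
Jacobian J = [[2·x₁·x₂ + 10·x₁ - x₂^2, x₁^2 - 2·x₁·x₂ - 5], [-10·x₁·x₂ - 4·x₂, -5·x₁^2 - 4·x₁ + 4·x₂ + 3]].
At the point, J = [[24.0000, -9.0000], [-48.0000, -17.0000]] (det J = -840.0000).
Solving J·Δ = −F gives Δ = (-0.7667, -0.6000).
Then the next iterate is (x₁, x₂)₁ = (1.2333, 1.4000).
Round to (1.2333, 1.4000) and repeat: F = (3.317317, -14.433682), J = [[13.826240, -6.932211], [-22.8662, -3.938344]].
Δ = (-0.5312, -0.5809), so (x₁, x₂)₂ = (0.7021, 0.8191).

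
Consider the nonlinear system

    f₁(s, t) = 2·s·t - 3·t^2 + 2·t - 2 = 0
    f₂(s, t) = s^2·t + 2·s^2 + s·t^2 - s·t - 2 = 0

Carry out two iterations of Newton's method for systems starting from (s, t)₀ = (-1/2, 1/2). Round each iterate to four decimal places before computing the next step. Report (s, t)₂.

(-2.0539, -0.4313)

At (-1/2, 1/2): F = (-2.2500, -1.2500).
Jacobian J = [[2·t, 2·s - 6·t + 2], [2·s·t + 4·s + t^2 - t, s^2 + 2·s·t - s]].
At the point, J = [[1.0000, -2.0000], [-2.7500, 0.2500]] (det J = -5.2500).
Solving J·Δ = −F gives Δ = (-0.5833, -1.4167).
Then the next iterate is (s, t)₁ = (-1.0833, -0.9167).
Round to (-1.0833, -0.9167) and repeat: F = (-4.368294, -2.632106), J = [[-1.8334, 5.3336], [-0.590039, 4.242961]].
Δ = (-0.9706, 0.4854), so (s, t)₂ = (-2.0539, -0.4313).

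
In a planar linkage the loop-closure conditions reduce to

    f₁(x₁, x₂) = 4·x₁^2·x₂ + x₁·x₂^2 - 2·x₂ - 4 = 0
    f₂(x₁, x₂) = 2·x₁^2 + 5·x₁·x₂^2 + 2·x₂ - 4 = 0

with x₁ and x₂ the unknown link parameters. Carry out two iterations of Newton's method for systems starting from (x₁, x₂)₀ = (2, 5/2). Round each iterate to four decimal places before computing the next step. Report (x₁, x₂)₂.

At (2, 5/2): F = (43.5000, 71.5000).
Jacobian J = [[8·x₁·x₂ + x₂^2, 4·x₁^2 + 2·x₁·x₂ - 2], [4·x₁ + 5·x₂^2, 10·x₁·x₂ + 2]].
At the point, J = [[46.2500, 24.0000], [39.2500, 52.0000]] (det J = 1463.0000).
Solving J·Δ = −F gives Δ = (-0.3732, -1.0933).
Then the next iterate is (x₁, x₂)₁ = (1.6268, 1.4067).
Round to (1.6268, 1.4067) and repeat: F = (11.296924, 20.201955), J = [[20.286161, 13.162752], [16.401224, 24.884196]].
Δ = (-0.0526, -0.7772), so (x₁, x₂)₂ = (1.5742, 0.6295).

(1.5742, 0.6295)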